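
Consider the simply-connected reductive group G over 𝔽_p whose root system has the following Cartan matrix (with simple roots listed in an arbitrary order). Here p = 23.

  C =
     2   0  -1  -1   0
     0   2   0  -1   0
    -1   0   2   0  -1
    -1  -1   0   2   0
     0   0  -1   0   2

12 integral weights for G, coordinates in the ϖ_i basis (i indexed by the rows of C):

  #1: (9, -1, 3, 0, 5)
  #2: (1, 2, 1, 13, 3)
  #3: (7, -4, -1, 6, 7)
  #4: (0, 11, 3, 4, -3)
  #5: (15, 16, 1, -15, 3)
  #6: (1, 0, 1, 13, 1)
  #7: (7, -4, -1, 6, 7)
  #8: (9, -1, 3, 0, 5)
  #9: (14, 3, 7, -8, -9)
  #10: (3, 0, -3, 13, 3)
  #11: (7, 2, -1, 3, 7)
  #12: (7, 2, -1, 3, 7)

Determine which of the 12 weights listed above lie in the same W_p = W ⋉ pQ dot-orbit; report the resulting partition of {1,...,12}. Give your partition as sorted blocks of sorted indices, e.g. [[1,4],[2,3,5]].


Root system A_5: the 5×5 matrix C matches after relabeling.

W_23-reps of the 12 weights in Ā_23 (same 5-coord order as C):

  1: (10, 0, 4, 1, 6)
  2: (2, 1, 2, 14, 2)
  3: (8, 3, 0, 4, 8)
  4: (1, 12, 2, 5, 2)
  5: (2, 1, 2, 14, 2)
  6: (2, 1, 2, 14, 2)
  7: (8, 3, 0, 4, 8)
  8: (10, 0, 4, 1, 6)
  9: (8, 3, 0, 4, 8)
  10: (2, 1, 2, 14, 2)
  11: (8, 3, 0, 4, 8)
  12: (8, 3, 0, 4, 8)

Linkage partition of the 12 weights (4 classes, p=23):

[[1, 8], [2, 5, 6, 10], [3, 7, 9, 11, 12], [4]]


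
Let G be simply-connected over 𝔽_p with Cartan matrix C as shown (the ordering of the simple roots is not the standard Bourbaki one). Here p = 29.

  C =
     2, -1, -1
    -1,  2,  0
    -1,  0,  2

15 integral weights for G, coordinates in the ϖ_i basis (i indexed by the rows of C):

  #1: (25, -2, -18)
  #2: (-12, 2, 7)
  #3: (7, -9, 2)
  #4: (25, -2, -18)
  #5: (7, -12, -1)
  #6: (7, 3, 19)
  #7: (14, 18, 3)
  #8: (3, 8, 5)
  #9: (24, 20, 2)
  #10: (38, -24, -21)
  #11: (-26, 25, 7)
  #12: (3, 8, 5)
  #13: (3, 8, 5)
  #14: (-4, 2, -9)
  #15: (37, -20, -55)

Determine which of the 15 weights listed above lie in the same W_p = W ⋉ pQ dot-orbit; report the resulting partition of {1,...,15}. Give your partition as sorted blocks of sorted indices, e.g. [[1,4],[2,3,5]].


Dynkin diagram of C (from the 4 off-diagonal −1 entries): A_3.

W_29-reps of the 15 weights in Ā_29 (same 3-coord order as C):

  λ_1+ρ ↦ (8, 1, 17) · λ_2+ρ ↦ (0, 8, 3) · λ_3+ρ ↦ (0, 8, 3) · λ_4+ρ ↦ (8, 1, 17) · λ_5+ρ ↦ (0, 8, 3) · λ_6+ρ ↦ (8, 1, 17) · λ_7+ρ ↦ (10, 10, 5) · λ_8+ρ ↦ (4, 9, 6) · λ_9+ρ ↦ (8, 1, 17) · λ_10+ρ ↦ (4, 9, 6) · λ_11+ρ ↦ (8, 1, 17) · λ_12+ρ ↦ (4, 9, 6) · λ_13+ρ ↦ (4, 9, 6) · λ_14+ρ ↦ (0, 8, 3) · λ_15+ρ ↦ (4, 9, 6)

The 15 indices split into 4 linkage classes (same alcove rep ⇔ same W_29-dot-orbit):

[[1, 4, 6, 9, 11], [2, 3, 5, 14], [7], [8, 10, 12, 13, 15]]


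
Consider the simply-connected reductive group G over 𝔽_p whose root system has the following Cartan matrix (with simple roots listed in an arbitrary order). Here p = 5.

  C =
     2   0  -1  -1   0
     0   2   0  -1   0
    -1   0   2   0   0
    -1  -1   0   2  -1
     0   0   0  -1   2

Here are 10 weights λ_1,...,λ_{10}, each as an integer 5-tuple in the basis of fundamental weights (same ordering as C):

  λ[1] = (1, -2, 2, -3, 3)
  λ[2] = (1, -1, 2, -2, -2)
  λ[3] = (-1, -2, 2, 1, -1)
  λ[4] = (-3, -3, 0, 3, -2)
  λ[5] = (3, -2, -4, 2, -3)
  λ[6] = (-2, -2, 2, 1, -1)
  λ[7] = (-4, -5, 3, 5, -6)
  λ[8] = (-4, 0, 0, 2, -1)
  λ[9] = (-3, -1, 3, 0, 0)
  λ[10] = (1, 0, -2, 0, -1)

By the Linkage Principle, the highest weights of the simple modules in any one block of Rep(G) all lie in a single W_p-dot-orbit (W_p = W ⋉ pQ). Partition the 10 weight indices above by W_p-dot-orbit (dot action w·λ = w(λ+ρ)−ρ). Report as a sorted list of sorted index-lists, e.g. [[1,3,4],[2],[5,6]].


C ↔ D_5 under row/col permutation; |W(D_5)| = 1920.

Alcove-folded reps (p=5, 10 weights, presented ϖ-order):

    λ_1 → (0, 1, 1, 1, 0)
    λ_2 → (1, 1, 2, 0, 0)
    λ_3 → (1, 1, 2, 0, 0)
    λ_4 → (0, 1, 1, 1, 0)
    λ_5 → (0, 1, 1, 1, 0)
    λ_6 → (1, 1, 2, 0, 0)
    λ_7 → (0, 1, 1, 1, 0)
    λ_8 → (1, 1, 2, 0, 0)
    λ_9 → (1, 1, 2, 0, 0)
    λ_10 → (0, 1, 1, 1, 0)

Grouping the 10 weights by Ā_5-representative: 2 linkage classes.

[[1, 4, 5, 7, 10], [2, 3, 6, 8, 9]]


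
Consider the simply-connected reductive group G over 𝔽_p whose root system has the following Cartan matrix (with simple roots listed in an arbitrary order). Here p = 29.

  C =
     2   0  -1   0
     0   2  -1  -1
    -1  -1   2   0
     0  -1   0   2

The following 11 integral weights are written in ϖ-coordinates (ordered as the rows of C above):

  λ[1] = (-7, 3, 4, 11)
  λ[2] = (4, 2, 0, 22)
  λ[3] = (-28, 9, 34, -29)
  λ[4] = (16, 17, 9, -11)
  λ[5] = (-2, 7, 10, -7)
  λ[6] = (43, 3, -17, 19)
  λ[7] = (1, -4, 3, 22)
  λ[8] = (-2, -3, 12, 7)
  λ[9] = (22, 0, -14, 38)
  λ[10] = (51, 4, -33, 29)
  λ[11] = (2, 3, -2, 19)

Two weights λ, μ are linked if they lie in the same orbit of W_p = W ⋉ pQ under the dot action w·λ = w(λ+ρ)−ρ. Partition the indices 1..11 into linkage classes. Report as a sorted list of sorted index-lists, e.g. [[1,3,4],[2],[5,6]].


Root system A_4: the 4×4 matrix C matches after relabeling.

Alcove-folded reps (p=29, 11 weights, presented ϖ-order):

  [1] (5, 3, 1, 12) · [2] (2, 3, 1, 20) · [3] (1, 2, 10, 6) · [4] (1, 2, 10, 6) · [5] (1, 2, 10, 6) · [6] (5, 3, 1, 12) · [7] (2, 3, 1, 20) · [8] (1, 2, 10, 6) · [9] (1, 2, 10, 6) · [10] (2, 3, 1, 20) · [11] (2, 3, 1, 20)

Grouping the 11 weights by Ā_29-representative: 3 linkage classes.

[[1, 6], [2, 7, 10, 11], [3, 4, 5, 8, 9]]


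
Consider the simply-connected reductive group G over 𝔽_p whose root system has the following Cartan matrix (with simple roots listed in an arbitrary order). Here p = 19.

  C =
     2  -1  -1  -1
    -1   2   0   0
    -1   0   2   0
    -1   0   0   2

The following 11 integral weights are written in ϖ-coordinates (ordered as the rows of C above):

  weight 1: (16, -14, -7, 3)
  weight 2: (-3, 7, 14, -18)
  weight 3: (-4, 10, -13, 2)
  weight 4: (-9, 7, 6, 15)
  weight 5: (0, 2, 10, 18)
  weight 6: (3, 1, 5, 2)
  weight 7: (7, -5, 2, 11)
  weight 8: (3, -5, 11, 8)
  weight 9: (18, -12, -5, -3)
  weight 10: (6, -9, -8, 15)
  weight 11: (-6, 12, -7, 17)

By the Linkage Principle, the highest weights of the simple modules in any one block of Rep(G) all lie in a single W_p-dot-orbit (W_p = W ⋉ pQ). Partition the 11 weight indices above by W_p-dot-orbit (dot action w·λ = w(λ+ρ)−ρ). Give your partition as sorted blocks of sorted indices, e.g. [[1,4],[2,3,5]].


Cartan matrix: type D_4 (|W|=192); un-permuting the 4 rows.

Each λ_j+ρ reduced to Ā_19; 4-tuples below use C's row order:

  λ_1 → (0, 11, 4, 2)
  λ_2 → (0, 11, 4, 2)
  λ_3 → (3, 0, 1, 8)
  λ_4 → (3, 0, 1, 8)
  λ_5 → (1, 11, 3, 3)
  λ_6 → (4, 2, 6, 3)
  λ_7 → (3, 0, 1, 8)
  λ_8 → (4, 2, 6, 3)
  λ_9 → (0, 11, 4, 2)
  λ_10 → (3, 0, 1, 8)
  λ_11 → (1, 1, 4, 6)

Partition of {1..11} into 5 W_19-dot-orbits:

[[1, 2, 9], [3, 4, 7, 10], [5], [6, 8], [11]]


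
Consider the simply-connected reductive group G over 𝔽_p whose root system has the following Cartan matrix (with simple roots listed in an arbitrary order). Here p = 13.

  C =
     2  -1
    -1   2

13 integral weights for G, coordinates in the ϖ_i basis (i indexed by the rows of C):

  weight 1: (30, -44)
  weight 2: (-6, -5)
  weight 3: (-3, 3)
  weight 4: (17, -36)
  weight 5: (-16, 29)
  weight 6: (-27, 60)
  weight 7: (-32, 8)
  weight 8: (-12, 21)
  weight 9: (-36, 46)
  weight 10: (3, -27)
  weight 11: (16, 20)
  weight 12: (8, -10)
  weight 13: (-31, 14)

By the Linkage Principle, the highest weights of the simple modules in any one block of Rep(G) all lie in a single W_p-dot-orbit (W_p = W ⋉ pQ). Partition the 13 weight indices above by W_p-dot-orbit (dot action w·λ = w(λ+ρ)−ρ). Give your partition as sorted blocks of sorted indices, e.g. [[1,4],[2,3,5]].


Dynkin diagram of C (from the 2 off-diagonal −1 entries): A_2.

W_13-reps of the 13 weights in Ā_13 (same 2-coord order as C):

  [1] (4, 8);  [2] (4, 5);  [3] (2, 2);  [4] (4, 5);  [5] (2, 2);  [6] (0, 9);  [7] (4, 5);  [8] (2, 2);  [9] (4, 8);  [10] (0, 9);  [11] (4, 8);  [12] (0, 9);  [13] (2, 2)

Grouping the 13 weights by Ā_13-representative: 4 linkage classes.

[[1, 9, 11], [2, 4, 7], [3, 5, 8, 13], [6, 10, 12]]


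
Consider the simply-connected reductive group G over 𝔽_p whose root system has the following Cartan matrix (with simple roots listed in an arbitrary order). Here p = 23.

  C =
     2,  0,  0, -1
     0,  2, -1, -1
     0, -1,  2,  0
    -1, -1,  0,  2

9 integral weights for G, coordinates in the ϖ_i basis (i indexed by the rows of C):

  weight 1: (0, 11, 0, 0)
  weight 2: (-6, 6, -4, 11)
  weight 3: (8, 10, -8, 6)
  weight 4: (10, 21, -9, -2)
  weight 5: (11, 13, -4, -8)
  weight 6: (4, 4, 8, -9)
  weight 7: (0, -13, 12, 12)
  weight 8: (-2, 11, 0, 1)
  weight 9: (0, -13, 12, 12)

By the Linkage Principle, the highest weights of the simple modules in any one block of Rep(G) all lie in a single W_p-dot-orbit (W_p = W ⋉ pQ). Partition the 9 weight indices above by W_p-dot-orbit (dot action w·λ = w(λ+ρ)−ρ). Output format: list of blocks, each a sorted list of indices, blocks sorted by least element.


Root system A_4: the 4×4 matrix C matches after relabeling.

Folding the 9 weights λ_j+ρ into Ā_23 (reps in the given 4-coord order):

    λ_1 → (1, 12, 1, 1)
    λ_2 → (5, 4, 3, 7)
    λ_3 → (5, 4, 3, 7)
    λ_4 → (1, 12, 1, 1)
    λ_5 → (5, 4, 3, 7)
    λ_6 → (3, 3, 6, 2)
    λ_7 → (1, 12, 1, 1)
    λ_8 → (1, 12, 1, 1)
    λ_9 → (1, 12, 1, 1)

The 9 indices split into 3 linkage classes (same alcove rep ⇔ same W_23-dot-orbit):

[[1, 4, 7, 8, 9], [2, 3, 5], [6]]


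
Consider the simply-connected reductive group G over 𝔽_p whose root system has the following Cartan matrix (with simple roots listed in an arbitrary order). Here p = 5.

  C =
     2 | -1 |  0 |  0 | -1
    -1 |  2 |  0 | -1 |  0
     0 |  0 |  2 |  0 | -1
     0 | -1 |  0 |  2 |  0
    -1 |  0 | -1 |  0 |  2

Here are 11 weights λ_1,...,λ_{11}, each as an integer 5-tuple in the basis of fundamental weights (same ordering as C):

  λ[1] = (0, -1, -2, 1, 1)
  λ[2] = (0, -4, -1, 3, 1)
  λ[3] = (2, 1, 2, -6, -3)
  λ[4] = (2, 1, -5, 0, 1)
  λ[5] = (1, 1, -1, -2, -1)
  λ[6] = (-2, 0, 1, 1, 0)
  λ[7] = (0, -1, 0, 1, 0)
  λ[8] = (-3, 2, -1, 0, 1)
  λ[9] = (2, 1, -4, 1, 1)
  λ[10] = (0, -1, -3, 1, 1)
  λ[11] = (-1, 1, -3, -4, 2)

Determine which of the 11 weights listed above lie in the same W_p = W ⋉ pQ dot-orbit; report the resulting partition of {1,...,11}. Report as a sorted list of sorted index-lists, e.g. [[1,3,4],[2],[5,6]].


Cartan matrix: type A_5 (|W|=720); un-permuting the 5 rows.

Alcove-folded reps (p=5, 11 weights, presented ϖ-order):

    [1] (1, 0, 1, 2, 1)
    [2] (2, 1, 0, 1, 0)
    [3] (2, 1, 0, 1, 0)
    [4] (1, 0, 1, 2, 1)
    [5] (2, 1, 0, 1, 0)
    [6] (1, 0, 2, 2, 0)
    [7] (1, 0, 1, 2, 1)
    [8] (2, 1, 0, 1, 0)
    [9] (1, 0, 1, 2, 1)
    [10] (1, 0, 2, 2, 0)
    [11] (1, 0, 2, 2, 0)

Linkage partition of the 11 weights (3 classes, p=5):

[[1, 4, 7, 9], [2, 3, 5, 8], [6, 10, 11]]


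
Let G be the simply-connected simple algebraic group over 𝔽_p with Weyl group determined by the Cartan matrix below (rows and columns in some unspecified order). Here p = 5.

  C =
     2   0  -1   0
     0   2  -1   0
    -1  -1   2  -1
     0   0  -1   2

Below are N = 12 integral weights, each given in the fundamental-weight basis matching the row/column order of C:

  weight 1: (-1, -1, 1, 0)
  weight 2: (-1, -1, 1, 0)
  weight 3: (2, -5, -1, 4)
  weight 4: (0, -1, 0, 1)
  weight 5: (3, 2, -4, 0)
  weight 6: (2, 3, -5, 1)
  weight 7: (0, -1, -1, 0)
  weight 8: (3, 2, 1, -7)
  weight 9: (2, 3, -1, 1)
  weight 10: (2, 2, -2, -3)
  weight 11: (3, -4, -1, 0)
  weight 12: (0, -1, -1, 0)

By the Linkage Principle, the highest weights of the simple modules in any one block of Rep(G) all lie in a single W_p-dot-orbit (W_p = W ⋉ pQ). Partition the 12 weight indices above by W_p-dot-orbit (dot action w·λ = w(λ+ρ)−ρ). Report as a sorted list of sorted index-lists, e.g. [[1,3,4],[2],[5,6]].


Type D_4, rank 4, |W|=192; reorder rows/cols to standard.

λ_j+ρ reflected into Ā_5 (⟨·,θ^∨⟩≤5); 4-tuples as given:

    [1] (0, 0, 2, 1)
    [2] (0, 0, 2, 1)
    [3] (1, 0, 0, 1)
    [4] (1, 0, 1, 2)
    [5] (1, 0, 1, 2)
    [6] (1, 0, 1, 2)
    [7] (1, 0, 0, 1)
    [8] (1, 0, 0, 1)
    [9] (1, 0, 1, 2)
    [10] (0, 0, 2, 1)
    [11] (1, 0, 1, 2)
    [12] (1, 0, 0, 1)

3 distinct reps among the 12 weights ⇒ 3 W_5-linkage classes:

[[1, 2, 10], [3, 7, 8, 12], [4, 5, 6, 9, 11]]


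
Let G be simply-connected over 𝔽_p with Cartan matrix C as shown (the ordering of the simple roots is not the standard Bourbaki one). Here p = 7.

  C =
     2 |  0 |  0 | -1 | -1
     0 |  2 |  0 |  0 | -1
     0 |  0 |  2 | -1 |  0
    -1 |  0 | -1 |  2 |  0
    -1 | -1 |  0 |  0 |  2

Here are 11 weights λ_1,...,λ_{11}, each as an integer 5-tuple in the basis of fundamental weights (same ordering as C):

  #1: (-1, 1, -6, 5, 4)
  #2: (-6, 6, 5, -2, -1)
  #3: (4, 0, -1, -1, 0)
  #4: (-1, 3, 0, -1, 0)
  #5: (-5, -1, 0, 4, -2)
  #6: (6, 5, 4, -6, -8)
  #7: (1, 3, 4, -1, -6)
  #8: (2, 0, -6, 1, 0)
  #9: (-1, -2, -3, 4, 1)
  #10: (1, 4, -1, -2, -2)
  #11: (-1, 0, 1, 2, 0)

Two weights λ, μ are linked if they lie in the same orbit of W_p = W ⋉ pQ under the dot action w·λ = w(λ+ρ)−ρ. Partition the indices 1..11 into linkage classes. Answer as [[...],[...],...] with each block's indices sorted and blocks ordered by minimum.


A_5 Cartan matrix, 5 simple roots permuted; ρ=(1,1,1,1,1).

Ā_7 reps of the 11 weights (A_5, coords as presented):

  λ_1 → (0, 4, 1, 0, 1)
  λ_2 → (5, 1, 0, 0, 1)
  λ_3 → (5, 1, 0, 0, 1)
  λ_4 → (0, 4, 1, 0, 1)
  λ_5 → (0, 4, 1, 0, 1)
  λ_6 → (5, 1, 0, 0, 1)
  λ_7 → (0, 1, 2, 3, 1)
  λ_8 → (0, 1, 2, 3, 1)
  λ_9 → (0, 1, 2, 3, 1)
  λ_10 → (0, 4, 1, 0, 1)
  λ_11 → (0, 1, 2, 3, 1)

These 11 weights hit 3 W_7-dot-orbits; sizes (4, 3, 4):

[[1, 4, 5, 10], [2, 3, 6], [7, 8, 9, 11]]


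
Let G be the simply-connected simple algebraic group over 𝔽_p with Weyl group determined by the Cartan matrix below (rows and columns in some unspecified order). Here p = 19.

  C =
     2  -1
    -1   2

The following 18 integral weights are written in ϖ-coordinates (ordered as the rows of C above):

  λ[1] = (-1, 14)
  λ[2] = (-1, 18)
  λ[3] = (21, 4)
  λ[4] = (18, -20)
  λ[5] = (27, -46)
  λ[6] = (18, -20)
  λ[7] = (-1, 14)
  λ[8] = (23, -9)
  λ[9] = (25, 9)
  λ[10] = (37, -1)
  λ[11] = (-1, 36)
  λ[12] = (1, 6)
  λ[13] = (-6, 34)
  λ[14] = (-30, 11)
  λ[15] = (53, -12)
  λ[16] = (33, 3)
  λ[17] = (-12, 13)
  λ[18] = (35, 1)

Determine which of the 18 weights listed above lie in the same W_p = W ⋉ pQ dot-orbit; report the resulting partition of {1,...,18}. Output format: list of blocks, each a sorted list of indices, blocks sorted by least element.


Root system A_2: the 2×2 matrix C matches after relabeling.

Ā_19 reps of the 18 weights (A_2, coords as presented):

    λ_1 → (0, 15)
    λ_2 → (0, 19)
    λ_3 → (11, 3)
    λ_4 → (0, 19)
    λ_5 → (2, 7)
    λ_6 → (0, 19)
    λ_7 → (0, 15)
    λ_8 → (11, 3)
    λ_9 → (2, 7)
    λ_10 → (0, 19)
    λ_11 → (18, 1)
    λ_12 → (2, 7)
    λ_13 → (11, 3)
    λ_14 → (2, 7)
    λ_15 → (11, 3)
    λ_16 → (0, 15)
    λ_17 → (11, 3)
    λ_18 → (0, 17)

Partition of {1..18} into 6 W_19-dot-orbits:

[[1, 7, 16], [2, 4, 6, 10], [3, 8, 13, 15, 17], [5, 9, 12, 14], [11], [18]]


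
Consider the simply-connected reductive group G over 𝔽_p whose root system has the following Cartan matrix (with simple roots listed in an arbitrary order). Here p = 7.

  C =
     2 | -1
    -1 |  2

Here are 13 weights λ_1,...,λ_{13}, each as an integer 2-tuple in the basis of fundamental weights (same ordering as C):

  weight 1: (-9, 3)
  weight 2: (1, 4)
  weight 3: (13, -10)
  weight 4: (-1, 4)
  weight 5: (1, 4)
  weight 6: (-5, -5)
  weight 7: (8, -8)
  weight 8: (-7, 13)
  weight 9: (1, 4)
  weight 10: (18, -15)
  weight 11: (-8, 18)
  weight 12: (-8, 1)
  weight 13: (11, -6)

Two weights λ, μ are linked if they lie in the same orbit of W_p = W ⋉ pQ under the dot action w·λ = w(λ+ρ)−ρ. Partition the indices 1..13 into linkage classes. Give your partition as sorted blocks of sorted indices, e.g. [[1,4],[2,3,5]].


Cartan matrix: type A_2 (|W|=6); un-permuting the 2 rows.

λ_j+ρ reflected into Ā_7 (⟨·,θ^∨⟩≤7); 2-tuples as given:

  1: (3, 3)
  2: (2, 5)
  3: (2, 0)
  4: (0, 5)
  5: (2, 5)
  6: (3, 3)
  7: (0, 5)
  8: (1, 0)
  9: (2, 5)
  10: (2, 5)
  11: (0, 5)
  12: (2, 5)
  13: (2, 0)

Partition of {1..13} into 5 W_7-dot-orbits:

[[1, 6], [2, 5, 9, 10, 12], [3, 13], [4, 7, 11], [8]]


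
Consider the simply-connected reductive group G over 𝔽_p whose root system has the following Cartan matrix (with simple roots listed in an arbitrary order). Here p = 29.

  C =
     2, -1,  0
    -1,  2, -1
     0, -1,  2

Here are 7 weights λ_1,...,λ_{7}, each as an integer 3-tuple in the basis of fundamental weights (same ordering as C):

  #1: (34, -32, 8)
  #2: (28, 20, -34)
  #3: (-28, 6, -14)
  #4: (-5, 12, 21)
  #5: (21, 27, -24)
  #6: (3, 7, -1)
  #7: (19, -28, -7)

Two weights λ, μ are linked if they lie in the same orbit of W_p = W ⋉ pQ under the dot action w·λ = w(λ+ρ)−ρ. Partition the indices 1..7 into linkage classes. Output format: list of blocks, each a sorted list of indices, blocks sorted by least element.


C ↔ A_3 under row/col permutation; |W(A_3)| = 24.

Alcove-folded reps (p=29, 7 weights, presented ϖ-order):

  1: (2, 7, 16) · 2: (4, 8, 0) · 3: (2, 7, 16) · 4: (2, 7, 16) · 5: (1, 5, 2) · 6: (4, 8, 0) · 7: (2, 7, 16)

These 7 weights hit 3 W_29-dot-orbits; sizes (4, 2, 1):

[[1, 3, 4, 7], [2, 6], [5]]


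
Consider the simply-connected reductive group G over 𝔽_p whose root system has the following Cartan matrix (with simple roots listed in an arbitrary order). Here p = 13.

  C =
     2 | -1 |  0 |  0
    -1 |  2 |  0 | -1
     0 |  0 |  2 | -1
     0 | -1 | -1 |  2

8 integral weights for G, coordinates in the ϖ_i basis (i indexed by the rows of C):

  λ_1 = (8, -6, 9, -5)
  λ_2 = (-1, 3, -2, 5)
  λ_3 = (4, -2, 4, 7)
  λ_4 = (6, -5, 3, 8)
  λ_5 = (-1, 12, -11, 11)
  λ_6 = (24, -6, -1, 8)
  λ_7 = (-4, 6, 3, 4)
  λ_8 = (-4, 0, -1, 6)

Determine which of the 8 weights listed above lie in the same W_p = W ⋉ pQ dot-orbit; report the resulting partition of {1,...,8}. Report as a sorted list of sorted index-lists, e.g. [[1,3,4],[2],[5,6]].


Dynkin diagram of C (from the 6 off-diagonal −1 entries): A_4.

Folding the 8 weights λ_j+ρ into Ā_13 (reps in the given 4-coord order):

  λ_1 → (0, 4, 1, 5);  λ_2 → (0, 4, 1, 5);  λ_3 → (0, 1, 1, 7);  λ_4 → (0, 4, 1, 5);  λ_5 → (10, 1, 0, 0);  λ_6 → (0, 4, 1, 5);  λ_7 → (0, 4, 1, 5);  λ_8 → (1, 2, 0, 5)

Linkage partition of the 8 weights (4 classes, p=13):

[[1, 2, 4, 6, 7], [3], [5], [8]]


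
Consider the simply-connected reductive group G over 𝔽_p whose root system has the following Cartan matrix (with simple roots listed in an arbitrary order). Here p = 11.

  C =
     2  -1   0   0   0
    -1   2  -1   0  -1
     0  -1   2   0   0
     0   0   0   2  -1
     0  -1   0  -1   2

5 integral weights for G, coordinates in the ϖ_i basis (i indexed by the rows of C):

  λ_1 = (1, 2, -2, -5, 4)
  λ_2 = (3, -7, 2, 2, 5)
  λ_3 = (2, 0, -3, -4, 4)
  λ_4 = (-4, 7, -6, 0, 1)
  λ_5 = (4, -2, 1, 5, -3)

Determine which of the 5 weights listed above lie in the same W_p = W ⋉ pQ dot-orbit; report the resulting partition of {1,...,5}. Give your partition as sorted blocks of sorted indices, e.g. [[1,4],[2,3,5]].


Root system D_5: the 5×5 matrix C matches after relabeling.

W_11-reps of the 5 weights in Ā_11 (same 5-coord order as C):

  λ_1+ρ ↦ (2, 1, 1, 3, 1)
  λ_2+ρ ↦ (2, 1, 3, 3, 0)
  λ_3+ρ ↦ (2, 1, 1, 3, 1)
  λ_4+ρ ↦ (3, 0, 5, 1, 0)
  λ_5+ρ ↦ (2, 1, 1, 3, 1)

Partition of {1..5} into 3 W_11-dot-orbits:

[[1, 3, 5], [2], [4]]


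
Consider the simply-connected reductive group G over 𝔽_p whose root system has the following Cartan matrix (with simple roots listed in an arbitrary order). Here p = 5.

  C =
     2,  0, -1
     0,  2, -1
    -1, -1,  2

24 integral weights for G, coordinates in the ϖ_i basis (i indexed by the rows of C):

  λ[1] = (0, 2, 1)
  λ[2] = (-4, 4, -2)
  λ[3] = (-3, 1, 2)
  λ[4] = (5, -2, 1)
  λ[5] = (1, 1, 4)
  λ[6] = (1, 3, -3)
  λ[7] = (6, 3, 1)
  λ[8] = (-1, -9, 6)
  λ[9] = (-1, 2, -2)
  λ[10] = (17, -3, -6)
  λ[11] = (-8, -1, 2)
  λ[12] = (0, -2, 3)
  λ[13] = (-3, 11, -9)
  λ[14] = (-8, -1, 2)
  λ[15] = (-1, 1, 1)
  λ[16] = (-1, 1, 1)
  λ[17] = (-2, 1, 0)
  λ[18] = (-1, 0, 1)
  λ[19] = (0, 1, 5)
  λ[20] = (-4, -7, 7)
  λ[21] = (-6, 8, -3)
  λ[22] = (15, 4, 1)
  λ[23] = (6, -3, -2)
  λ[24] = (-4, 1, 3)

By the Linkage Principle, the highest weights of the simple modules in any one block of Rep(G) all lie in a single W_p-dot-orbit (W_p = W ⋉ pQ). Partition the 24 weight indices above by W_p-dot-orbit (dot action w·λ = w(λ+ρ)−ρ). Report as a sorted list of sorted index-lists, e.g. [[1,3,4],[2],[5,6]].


Dynkin diagram of C (from the 4 off-diagonal −1 entries): A_3.

Folding the 24 weights λ_j+ρ into Ā_5 (reps in the given 3-coord order):

  λ_1 → (0, 2, 2);  λ_2 → (1, 1, 3);  λ_3 → (2, 2, 1);  λ_4 → (2, 1, 1);  λ_5 → (2, 2, 1);  λ_6 → (0, 2, 2);  λ_7 → (2, 1, 1);  λ_8 → (0, 2, 2);  λ_9 → (1, 2, 0);  λ_10 → (2, 2, 1);  λ_11 → (1, 2, 0);  λ_12 → (1, 1, 3);  λ_13 → (2, 2, 1);  λ_14 → (1, 2, 0);  λ_15 → (0, 2, 2);  λ_16 → (0, 2, 2);  λ_17 → (1, 2, 0);  λ_18 → (0, 1, 2);  λ_19 → (2, 1, 1);  λ_20 → (1, 2, 0);  λ_21 → (2, 2, 1);  λ_22 → (0, 1, 2);  λ_23 → (2, 1, 1);  λ_24 → (2, 1, 1)

These 24 weights hit 6 W_5-dot-orbits; sizes (5, 2, 5, 5, 5, 2):

[[1, 6, 8, 15, 16], [2, 12], [3, 5, 10, 13, 21], [4, 7, 19, 23, 24], [9, 11, 14, 17, 20], [18, 22]]


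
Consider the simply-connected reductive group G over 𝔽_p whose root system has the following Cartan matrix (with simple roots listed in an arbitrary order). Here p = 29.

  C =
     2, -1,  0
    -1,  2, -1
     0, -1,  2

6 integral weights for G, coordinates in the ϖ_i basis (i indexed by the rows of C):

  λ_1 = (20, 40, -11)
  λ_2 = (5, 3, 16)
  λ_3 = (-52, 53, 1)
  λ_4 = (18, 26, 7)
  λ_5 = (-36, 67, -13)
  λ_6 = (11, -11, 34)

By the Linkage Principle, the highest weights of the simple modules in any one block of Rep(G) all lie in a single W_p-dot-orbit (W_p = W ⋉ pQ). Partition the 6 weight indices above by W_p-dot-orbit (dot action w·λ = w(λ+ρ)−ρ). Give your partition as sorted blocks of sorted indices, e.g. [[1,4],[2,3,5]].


A_3 Cartan matrix, 3 simple roots permuted; ρ=(1,1,1).

λ_j+ρ reflected into Ā_29 (⟨·,θ^∨⟩≤29); 3-tuples as given:

    λ_1+ρ ↦ (6, 4, 17)
    λ_2+ρ ↦ (6, 4, 17)
    λ_3+ρ ↦ (2, 22, 3)
    λ_4+ρ ↦ (6, 4, 17)
    λ_5+ρ ↦ (6, 4, 17)
    λ_6+ρ ↦ (6, 4, 17)

Grouping the 6 weights by Ā_29-representative: 2 linkage classes.

[[1, 2, 4, 5, 6], [3]]


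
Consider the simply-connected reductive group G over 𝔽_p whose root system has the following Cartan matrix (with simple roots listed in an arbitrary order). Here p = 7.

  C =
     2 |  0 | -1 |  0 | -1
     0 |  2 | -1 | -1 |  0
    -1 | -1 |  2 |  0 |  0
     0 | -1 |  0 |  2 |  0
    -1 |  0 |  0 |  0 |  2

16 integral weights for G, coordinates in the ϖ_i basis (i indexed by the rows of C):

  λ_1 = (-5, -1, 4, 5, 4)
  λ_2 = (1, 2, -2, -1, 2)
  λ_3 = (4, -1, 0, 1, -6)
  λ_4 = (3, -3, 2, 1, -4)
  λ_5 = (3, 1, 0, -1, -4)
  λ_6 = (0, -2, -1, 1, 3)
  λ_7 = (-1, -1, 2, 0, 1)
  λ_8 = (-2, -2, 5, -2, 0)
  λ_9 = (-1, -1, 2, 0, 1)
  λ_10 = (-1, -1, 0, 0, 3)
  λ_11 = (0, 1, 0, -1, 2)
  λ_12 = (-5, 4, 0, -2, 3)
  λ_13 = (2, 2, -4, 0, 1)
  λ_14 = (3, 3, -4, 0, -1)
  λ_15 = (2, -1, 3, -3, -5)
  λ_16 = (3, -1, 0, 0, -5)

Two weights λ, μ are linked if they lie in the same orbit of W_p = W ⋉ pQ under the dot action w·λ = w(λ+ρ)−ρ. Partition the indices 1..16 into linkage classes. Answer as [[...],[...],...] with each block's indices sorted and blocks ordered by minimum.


Root system A_5: the 5×5 matrix C matches after relabeling.

λ_j+ρ reflected into Ā_7 (⟨·,θ^∨⟩≤7); 5-tuples as given:

  λ_1 → (0, 0, 1, 1, 4)
  λ_2 → (1, 2, 1, 0, 3)
  λ_3 → (0, 0, 1, 1, 4)
  λ_4 → (1, 2, 1, 0, 3)
  λ_5 → (1, 2, 1, 0, 3)
  λ_6 → (0, 0, 1, 1, 4)
  λ_7 → (0, 0, 3, 1, 2)
  λ_8 → (1, 1, 3, 1, 0)
  λ_9 → (0, 0, 3, 1, 2)
  λ_10 → (0, 0, 1, 1, 4)
  λ_11 → (1, 2, 1, 0, 3)
  λ_12 → (1, 1, 3, 1, 0)
  λ_13 → (0, 0, 3, 1, 2)
  λ_14 → (1, 1, 3, 1, 0)
  λ_15 → (1, 2, 1, 0, 3)
  λ_16 → (0, 0, 1, 1, 4)

Partition of {1..16} into 4 W_7-dot-orbits:

[[1, 3, 6, 10, 16], [2, 4, 5, 11, 15], [7, 9, 13], [8, 12, 14]]


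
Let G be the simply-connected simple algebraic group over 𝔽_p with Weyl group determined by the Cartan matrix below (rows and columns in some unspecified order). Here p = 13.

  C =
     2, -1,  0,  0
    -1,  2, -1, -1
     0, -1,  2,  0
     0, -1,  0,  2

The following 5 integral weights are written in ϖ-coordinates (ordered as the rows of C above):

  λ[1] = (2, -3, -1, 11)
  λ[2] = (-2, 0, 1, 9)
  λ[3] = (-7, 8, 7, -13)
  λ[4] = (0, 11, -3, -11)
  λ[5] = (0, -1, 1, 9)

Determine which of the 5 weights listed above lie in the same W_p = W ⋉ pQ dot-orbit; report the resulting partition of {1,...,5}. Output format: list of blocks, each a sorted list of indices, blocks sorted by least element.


Root system D_4: the 4×4 matrix C matches after relabeling.

Each λ_j+ρ reduced to Ā_13; 4-tuples below use C's row order:

  λ_1+ρ ↦ (1, 0, 2, 10)
  λ_2+ρ ↦ (1, 0, 2, 10)
  λ_3+ρ ↦ (3, 1, 1, 3)
  λ_4+ρ ↦ (1, 0, 2, 10)
  λ_5+ρ ↦ (1, 0, 2, 10)

Partition of {1..5} into 2 W_13-dot-orbits:

[[1, 2, 4, 5], [3]]


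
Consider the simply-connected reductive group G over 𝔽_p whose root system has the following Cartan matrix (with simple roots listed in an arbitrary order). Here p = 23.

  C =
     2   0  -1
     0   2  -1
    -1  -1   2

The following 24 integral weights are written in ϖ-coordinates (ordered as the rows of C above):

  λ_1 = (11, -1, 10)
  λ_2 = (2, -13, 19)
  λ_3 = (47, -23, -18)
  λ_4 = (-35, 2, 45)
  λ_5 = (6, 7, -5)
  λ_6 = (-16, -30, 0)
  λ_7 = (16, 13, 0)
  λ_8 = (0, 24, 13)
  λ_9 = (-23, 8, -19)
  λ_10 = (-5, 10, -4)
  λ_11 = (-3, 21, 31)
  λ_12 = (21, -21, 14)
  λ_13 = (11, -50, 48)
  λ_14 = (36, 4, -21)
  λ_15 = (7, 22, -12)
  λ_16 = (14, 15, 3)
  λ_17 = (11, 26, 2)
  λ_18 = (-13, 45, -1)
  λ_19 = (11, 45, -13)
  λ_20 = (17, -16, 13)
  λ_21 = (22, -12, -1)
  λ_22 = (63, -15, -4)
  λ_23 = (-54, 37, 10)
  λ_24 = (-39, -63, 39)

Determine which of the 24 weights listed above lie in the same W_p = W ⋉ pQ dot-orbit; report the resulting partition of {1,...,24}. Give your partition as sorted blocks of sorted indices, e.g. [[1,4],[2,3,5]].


Dynkin diagram of C (from the 4 off-diagonal −1 entries): A_3.

Ā_23 reps of the 24 weights (A_3, coords as presented):

  λ_1 → (12, 0, 11) · λ_2 → (3, 12, 8) · λ_3 → (14, 6, 2) · λ_4 → (3, 12, 8) · λ_5 → (3, 4, 4) · λ_6 → (3, 1, 5) · λ_7 → (8, 5, 1) · λ_8 → (14, 6, 2) · λ_9 → (8, 5, 1) · λ_10 → (3, 4, 4) · λ_11 → (14, 6, 2) · λ_12 → (3, 1, 5) · λ_13 → (3, 12, 8) · λ_14 → (3, 1, 5) · λ_15 → (3, 12, 8) · λ_16 → (3, 4, 4) · λ_17 → (3, 4, 4) · λ_18 → (12, 0, 11) · λ_19 → (12, 0, 11) · λ_20 → (8, 5, 1) · λ_21 → (12, 0, 11) · λ_22 → (3, 1, 5) · λ_23 → (3, 4, 4) · λ_24 → (14, 6, 2)

The 24 indices split into 6 linkage classes (same alcove rep ⇔ same W_23-dot-orbit):

[[1, 18, 19, 21], [2, 4, 13, 15], [3, 8, 11, 24], [5, 10, 16, 17, 23], [6, 12, 14, 22], [7, 9, 20]]


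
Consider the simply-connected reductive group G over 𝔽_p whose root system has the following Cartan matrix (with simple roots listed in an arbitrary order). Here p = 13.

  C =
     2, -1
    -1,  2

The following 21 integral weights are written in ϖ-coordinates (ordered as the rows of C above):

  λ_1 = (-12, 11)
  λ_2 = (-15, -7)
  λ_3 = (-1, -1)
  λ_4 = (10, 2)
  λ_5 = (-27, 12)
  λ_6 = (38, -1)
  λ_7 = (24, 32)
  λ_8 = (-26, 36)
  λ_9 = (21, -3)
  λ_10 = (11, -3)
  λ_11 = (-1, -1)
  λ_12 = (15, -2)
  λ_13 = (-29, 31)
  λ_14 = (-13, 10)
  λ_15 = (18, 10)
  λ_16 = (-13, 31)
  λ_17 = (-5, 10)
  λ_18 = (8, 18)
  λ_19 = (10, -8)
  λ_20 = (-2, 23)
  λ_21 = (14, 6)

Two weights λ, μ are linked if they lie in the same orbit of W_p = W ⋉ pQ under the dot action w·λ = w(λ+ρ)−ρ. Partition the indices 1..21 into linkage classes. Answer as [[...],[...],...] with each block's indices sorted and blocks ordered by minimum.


A_2 Cartan matrix, 2 simple roots permuted; ρ=(1,1).

W_13-reps of the 21 weights in Ā_13 (same 2-coord order as C):

  [1] (11, 1) · [2] (1, 6) · [3] (0, 0) · [4] (10, 2) · [5] (0, 0) · [6] (0, 0) · [7] (1, 6) · [8] (11, 1) · [9] (4, 7) · [10] (10, 2) · [11] (0, 0) · [12] (10, 2) · [13] (4, 7) · [14] (11, 1) · [15] (4, 2) · [16] (1, 6) · [17] (4, 7) · [18] (4, 2) · [19] (4, 7) · [20] (10, 2) · [21] (4, 2)

Partition of {1..21} into 6 W_13-dot-orbits:

[[1, 8, 14], [2, 7, 16], [3, 5, 6, 11], [4, 10, 12, 20], [9, 13, 17, 19], [15, 18, 21]]


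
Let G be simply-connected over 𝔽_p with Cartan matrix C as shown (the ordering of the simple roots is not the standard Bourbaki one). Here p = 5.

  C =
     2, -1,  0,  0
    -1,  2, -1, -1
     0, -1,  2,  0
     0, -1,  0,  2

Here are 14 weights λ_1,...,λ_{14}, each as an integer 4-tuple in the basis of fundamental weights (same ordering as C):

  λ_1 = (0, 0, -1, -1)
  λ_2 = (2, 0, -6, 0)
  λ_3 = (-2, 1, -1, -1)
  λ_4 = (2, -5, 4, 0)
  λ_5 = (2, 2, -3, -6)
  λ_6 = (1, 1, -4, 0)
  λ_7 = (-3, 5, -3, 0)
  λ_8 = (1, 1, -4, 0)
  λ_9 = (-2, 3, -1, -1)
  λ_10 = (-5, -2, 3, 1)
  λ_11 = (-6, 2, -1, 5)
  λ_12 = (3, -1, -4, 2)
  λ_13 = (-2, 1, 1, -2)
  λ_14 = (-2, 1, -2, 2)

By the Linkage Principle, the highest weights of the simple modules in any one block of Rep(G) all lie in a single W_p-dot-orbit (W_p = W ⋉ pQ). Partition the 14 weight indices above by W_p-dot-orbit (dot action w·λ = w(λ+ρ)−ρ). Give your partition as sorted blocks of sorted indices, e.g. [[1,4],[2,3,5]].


Root system D_4: the 4×4 matrix C matches after relabeling.

Folding the 14 weights λ_j+ρ into Ā_5 (reps in the given 4-coord order):

  [1] (1, 1, 0, 0);  [2] (1, 0, 1, 3);  [3] (1, 1, 0, 0);  [4] (1, 0, 1, 3);  [5] (1, 0, 2, 1);  [6] (1, 1, 2, 0);  [7] (0, 1, 0, 1);  [8] (1, 1, 2, 0);  [9] (1, 1, 0, 0);  [10] (1, 0, 1, 3);  [11] (1, 1, 2, 0);  [12] (1, 1, 0, 0);  [13] (1, 0, 2, 1);  [14] (1, 0, 1, 3)

Linkage partition of the 14 weights (5 classes, p=5):

[[1, 3, 9, 12], [2, 4, 10, 14], [5, 13], [6, 8, 11], [7]]


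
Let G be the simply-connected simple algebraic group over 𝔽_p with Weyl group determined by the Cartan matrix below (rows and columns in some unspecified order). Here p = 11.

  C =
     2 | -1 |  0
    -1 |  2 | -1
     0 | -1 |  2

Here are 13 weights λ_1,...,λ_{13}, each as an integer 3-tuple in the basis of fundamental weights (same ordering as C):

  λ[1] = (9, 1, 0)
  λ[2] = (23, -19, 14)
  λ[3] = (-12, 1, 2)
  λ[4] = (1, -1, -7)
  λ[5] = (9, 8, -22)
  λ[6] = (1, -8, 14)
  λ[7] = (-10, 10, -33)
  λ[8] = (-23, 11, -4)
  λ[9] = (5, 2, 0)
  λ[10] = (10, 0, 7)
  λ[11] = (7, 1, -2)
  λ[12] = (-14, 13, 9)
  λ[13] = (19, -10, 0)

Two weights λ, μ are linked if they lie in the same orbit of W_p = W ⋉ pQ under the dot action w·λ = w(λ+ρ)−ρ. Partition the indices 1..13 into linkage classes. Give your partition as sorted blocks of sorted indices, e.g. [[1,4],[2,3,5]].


Type A_3, rank 3, |W|=24; reorder rows/cols to standard.

Ā_11 reps of the 13 weights (A_3, coords as presented):

    [1] (8, 1, 1)
    [2] (1, 2, 4)
    [3] (2, 3, 6)
    [4] (4, 2, 0)
    [5] (8, 1, 1)
    [6] (1, 2, 4)
    [7] (2, 0, 1)
    [8] (2, 0, 1)
    [9] (6, 3, 1)
    [10] (2, 0, 1)
    [11] (8, 1, 1)
    [12] (2, 0, 1)
    [13] (2, 0, 1)

Linkage partition of the 13 weights (6 classes, p=11):

[[1, 5, 11], [2, 6], [3], [4], [7, 8, 10, 12, 13], [9]]


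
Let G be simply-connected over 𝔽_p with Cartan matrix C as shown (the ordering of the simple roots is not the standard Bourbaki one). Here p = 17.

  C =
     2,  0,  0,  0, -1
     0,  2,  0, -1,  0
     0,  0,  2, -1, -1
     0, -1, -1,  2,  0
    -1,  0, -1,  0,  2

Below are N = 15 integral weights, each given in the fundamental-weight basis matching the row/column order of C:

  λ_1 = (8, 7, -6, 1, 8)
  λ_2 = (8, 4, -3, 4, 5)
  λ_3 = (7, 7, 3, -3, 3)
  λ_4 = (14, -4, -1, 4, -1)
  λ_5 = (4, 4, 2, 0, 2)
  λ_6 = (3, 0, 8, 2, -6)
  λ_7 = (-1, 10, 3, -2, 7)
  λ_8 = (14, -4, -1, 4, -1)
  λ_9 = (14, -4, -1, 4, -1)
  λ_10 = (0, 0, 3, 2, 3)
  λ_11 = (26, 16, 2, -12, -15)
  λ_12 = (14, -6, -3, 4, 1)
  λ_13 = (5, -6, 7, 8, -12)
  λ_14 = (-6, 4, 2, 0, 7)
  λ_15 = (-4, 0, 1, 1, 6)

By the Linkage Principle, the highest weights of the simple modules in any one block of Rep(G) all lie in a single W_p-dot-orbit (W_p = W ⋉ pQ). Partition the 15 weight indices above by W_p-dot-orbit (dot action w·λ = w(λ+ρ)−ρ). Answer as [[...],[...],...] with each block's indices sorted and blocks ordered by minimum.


Cartan matrix: type A_5 (|W|=720); un-permuting the 5 rows.

Folding the 15 weights λ_j+ρ into Ā_17 (reps in the given 5-coord order):

  λ_1 → (3, 1, 2, 2, 4)
  λ_2 → (3, 1, 2, 2, 4)
  λ_3 → (3, 1, 2, 2, 4)
  λ_4 → (12, 0, 0, 2, 0)
  λ_5 → (5, 5, 3, 1, 3)
  λ_6 → (1, 1, 4, 3, 4)
  λ_7 → (5, 5, 3, 1, 3)
  λ_8 → (12, 0, 0, 2, 0)
  λ_9 → (12, 0, 0, 2, 0)
  λ_10 → (1, 1, 4, 3, 4)
  λ_11 → (5, 5, 3, 1, 3)
  λ_12 → (12, 0, 0, 2, 0)
  λ_13 → (5, 5, 3, 1, 3)
  λ_14 → (5, 5, 3, 1, 3)
  λ_15 → (3, 1, 2, 2, 4)

The 15 indices split into 4 linkage classes (same alcove rep ⇔ same W_17-dot-orbit):

[[1, 2, 3, 15], [4, 8, 9, 12], [5, 7, 11, 13, 14], [6, 10]]


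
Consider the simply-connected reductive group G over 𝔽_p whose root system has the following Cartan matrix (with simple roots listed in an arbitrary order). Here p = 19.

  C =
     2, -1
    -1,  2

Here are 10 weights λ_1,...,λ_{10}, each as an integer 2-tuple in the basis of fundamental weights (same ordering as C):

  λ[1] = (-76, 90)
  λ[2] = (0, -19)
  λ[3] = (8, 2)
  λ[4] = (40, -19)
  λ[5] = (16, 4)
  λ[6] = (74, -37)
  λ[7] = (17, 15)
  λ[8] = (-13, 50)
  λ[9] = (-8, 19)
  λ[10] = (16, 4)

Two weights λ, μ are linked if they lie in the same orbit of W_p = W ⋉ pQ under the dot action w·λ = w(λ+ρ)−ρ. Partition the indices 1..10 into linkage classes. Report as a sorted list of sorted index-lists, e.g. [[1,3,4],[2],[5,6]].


Root system A_2: the 2×2 matrix C matches after relabeling.

W_19-reps of the 10 weights in Ā_19 (same 2-coord order as C):

  1: (3, 1)
  2: (17, 1)
  3: (9, 3)
  4: (3, 1)
  5: (14, 2)
  6: (1, 1)
  7: (3, 1)
  8: (6, 12)
  9: (6, 12)
  10: (14, 2)

These 10 weights hit 6 W_19-dot-orbits; sizes (3, 1, 1, 2, 1, 2):

[[1, 4, 7], [2], [3], [5, 10], [6], [8, 9]]


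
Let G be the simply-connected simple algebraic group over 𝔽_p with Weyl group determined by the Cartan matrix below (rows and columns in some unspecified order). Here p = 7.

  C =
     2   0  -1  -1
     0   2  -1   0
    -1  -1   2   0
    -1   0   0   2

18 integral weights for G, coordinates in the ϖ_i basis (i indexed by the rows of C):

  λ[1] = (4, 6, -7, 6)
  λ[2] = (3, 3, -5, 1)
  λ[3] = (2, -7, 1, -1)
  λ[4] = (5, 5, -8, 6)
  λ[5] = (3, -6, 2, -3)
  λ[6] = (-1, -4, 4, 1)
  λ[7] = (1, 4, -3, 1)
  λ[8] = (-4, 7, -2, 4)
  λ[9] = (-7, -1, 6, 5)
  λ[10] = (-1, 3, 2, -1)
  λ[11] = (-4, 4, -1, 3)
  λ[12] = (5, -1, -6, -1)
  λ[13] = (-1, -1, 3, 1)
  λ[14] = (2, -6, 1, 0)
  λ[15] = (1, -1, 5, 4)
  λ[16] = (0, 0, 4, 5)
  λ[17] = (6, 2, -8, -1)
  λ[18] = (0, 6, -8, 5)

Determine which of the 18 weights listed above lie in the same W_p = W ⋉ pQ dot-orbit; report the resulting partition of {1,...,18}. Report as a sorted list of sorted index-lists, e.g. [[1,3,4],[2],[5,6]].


Cartan matrix: type A_4 (|W|=120); un-permuting the 4 rows.

Ā_7 reps of the 18 weights (A_4, coords as presented):

  λ_1 → (1, 5, 0, 0)
  λ_2 → (0, 0, 4, 2)
  λ_3 → (0, 2, 3, 1)
  λ_4 → (1, 5, 0, 0)
  λ_5 → (0, 3, 2, 2)
  λ_6 → (0, 3, 2, 2)
  λ_7 → (0, 3, 2, 2)
  λ_8 → (0, 2, 3, 1)
  λ_9 → (6, 0, 1, 0)
  λ_10 → (0, 4, 3, 0)
  λ_11 → (0, 2, 3, 1)
  λ_12 → (1, 5, 0, 0)
  λ_13 → (0, 0, 4, 2)
  λ_14 → (0, 2, 3, 1)
  λ_15 → (1, 5, 0, 0)
  λ_16 → (1, 5, 0, 0)
  λ_17 → (0, 4, 3, 0)
  λ_18 → (6, 0, 1, 0)

Grouping the 18 weights by Ā_7-representative: 6 linkage classes.

[[1, 4, 12, 15, 16], [2, 13], [3, 8, 11, 14], [5, 6, 7], [9, 18], [10, 17]]


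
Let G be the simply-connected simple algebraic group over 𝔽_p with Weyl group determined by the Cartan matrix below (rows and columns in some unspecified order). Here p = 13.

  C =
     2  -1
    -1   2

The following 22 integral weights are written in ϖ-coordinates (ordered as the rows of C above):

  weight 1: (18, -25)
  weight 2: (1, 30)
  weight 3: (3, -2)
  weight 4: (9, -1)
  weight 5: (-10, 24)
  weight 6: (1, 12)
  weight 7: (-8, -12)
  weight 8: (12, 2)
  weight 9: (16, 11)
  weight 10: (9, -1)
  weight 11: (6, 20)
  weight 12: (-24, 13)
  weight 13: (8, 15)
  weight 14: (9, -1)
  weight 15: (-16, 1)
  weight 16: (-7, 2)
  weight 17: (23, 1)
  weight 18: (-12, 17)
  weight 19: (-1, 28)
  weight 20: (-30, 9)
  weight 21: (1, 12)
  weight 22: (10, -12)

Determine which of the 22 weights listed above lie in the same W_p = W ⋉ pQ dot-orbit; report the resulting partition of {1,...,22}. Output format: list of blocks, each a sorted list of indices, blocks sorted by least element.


Root system A_2: the 2×2 matrix C matches after relabeling.

λ_j+ρ reflected into Ā_13 (⟨·,θ^∨⟩≤13); 2-tuples as given:

  λ_1+ρ ↦ (6, 2);  λ_2+ρ ↦ (6, 2);  λ_3+ρ ↦ (3, 1);  λ_4+ρ ↦ (10, 0);  λ_5+ρ ↦ (3, 1);  λ_6+ρ ↦ (0, 11);  λ_7+ρ ↦ (6, 2);  λ_8+ρ ↦ (10, 0);  λ_9+ρ ↦ (3, 1);  λ_10+ρ ↦ (10, 0);  λ_11+ρ ↦ (6, 2);  λ_12+ρ ↦ (3, 1);  λ_13+ρ ↦ (3, 1);  λ_14+ρ ↦ (10, 0);  λ_15+ρ ↦ (0, 11);  λ_16+ρ ↦ (3, 3);  λ_17+ρ ↦ (0, 11);  λ_18+ρ ↦ (6, 2);  λ_19+ρ ↦ (10, 0);  λ_20+ρ ↦ (3, 3);  λ_21+ρ ↦ (0, 11);  λ_22+ρ ↦ (0, 11)

5 distinct reps among the 22 weights ⇒ 5 W_13-linkage classes:

[[1, 2, 7, 11, 18], [3, 5, 9, 12, 13], [4, 8, 10, 14, 19], [6, 15, 17, 21, 22], [16, 20]]


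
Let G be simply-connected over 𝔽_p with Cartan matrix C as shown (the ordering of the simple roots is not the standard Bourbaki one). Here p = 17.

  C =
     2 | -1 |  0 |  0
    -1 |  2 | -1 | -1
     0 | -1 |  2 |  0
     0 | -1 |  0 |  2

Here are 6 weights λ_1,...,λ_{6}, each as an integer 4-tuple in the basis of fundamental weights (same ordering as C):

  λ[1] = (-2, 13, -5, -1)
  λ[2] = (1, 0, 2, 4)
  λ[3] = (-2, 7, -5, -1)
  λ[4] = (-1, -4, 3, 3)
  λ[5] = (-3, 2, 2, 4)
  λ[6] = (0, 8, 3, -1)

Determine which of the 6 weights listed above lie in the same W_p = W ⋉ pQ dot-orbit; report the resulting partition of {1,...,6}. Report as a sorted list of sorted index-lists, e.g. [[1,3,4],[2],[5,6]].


C ↔ D_4 under row/col permutation; |W(D_4)| = 192.

Alcove-folded reps (p=17, 6 weights, presented ϖ-order):

  λ_1 → (1, 3, 4, 0) · λ_2 → (2, 1, 3, 5) · λ_3 → (1, 3, 4, 0) · λ_4 → (3, 0, 1, 1) · λ_5 → (2, 1, 3, 5) · λ_6 → (1, 3, 4, 0)

The 6 indices split into 3 linkage classes (same alcove rep ⇔ same W_17-dot-orbit):

[[1, 3, 6], [2, 5], [4]]


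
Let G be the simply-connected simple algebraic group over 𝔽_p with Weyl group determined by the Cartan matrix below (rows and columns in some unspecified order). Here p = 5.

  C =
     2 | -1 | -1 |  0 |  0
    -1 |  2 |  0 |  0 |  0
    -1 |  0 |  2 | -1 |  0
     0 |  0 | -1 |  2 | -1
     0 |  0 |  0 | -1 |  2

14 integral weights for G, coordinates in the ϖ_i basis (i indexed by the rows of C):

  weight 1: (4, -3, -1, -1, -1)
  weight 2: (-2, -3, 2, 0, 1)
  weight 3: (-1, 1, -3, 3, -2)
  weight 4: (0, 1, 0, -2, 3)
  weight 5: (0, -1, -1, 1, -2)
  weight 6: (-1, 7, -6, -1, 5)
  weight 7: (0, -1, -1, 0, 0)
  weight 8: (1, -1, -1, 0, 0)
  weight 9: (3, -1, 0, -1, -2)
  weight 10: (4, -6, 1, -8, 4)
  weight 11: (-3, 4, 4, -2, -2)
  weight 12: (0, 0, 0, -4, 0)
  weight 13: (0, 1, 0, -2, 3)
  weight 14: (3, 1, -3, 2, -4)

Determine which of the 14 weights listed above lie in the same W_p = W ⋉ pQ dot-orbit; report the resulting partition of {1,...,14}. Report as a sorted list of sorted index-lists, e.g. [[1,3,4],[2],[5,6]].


A_5 Cartan matrix, 5 simple roots permuted; ρ=(1,1,1,1,1).

Folding the 14 weights λ_j+ρ into Ā_5 (reps in the given 5-coord order):

  1: (3, 2, 0, 0, 0)
  2: (2, 0, 0, 1, 1)
  3: (2, 0, 0, 1, 1)
  4: (1, 0, 0, 1, 1)
  5: (1, 0, 0, 1, 1)
  6: (1, 0, 1, 3, 0)
  7: (1, 0, 0, 1, 1)
  8: (2, 0, 0, 1, 1)
  9: (4, 0, 0, 1, 0)
  10: (3, 2, 0, 0, 0)
  11: (2, 0, 0, 1, 1)
  12: (1, 0, 0, 1, 1)
  13: (1, 0, 0, 1, 1)
  14: (2, 0, 0, 1, 1)

5 distinct reps among the 14 weights ⇒ 5 W_5-linkage classes:

[[1, 10], [2, 3, 8, 11, 14], [4, 5, 7, 12, 13], [6], [9]]
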